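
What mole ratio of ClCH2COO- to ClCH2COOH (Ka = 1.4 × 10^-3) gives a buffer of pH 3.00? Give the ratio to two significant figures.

ratio = 1.4

pKa = -log(1.4 × 10^-3) = 2.854
pH = pKa + log(r) ⇒ log(r) = 3.00 − 2.854 = +0.146
r = [ClCH2COO-]/[ClCH2COOH] = 10^(+0.146) = 1.4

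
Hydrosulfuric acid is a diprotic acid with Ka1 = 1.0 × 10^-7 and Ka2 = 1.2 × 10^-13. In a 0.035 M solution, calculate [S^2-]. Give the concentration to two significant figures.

1.2 × 10^-13 M

First ionization gives [H+] ≈ [HS-] = 5.92 × 10^-5 M.
Second step: Ka2 = [H+][S^2-]/[HS-] ≈ [S^2-] (since [H+] ≈ [HS-]).
So [S^2-] ≈ Ka2.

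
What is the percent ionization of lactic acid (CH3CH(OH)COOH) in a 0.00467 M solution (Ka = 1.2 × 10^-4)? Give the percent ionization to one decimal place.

CH3CH(OH)COOH ⇌ CH3CH(OH)COO- + H+; let x = [H+] at equilibrium.
Ka = x²/(C₀ − x); solving the quadratic gives x = 6.91 × 10^-4 M.
Fraction ionized = 6.91 × 10^-4 / 0.00467 = 0.1480 → 14.8%

14.8%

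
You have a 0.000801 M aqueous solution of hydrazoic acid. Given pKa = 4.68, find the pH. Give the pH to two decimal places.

pH = 3.92

HN3 ⇌ N3- + H+
Ka = 10^(−4.68) = 2.09 × 10^-5
Ka = x²/(0.000801 − x) = 2.09 × 10^-5
The 5% rule fails; solving x² + Ka·x − Ka·C₀ = 0 exactly:
x = (−Ka + √(Ka² + 4·Ka·C₀))/2 = 1.19 × 10^-4 M
pH = −log[H+] = −log(1.19 × 10^-4) = 3.92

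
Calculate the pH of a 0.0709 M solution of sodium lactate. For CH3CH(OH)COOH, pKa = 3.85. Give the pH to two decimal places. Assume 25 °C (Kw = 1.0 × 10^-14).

pH = 8.35

CH3CH(OH)COO- is the conjugate base of the weak acid CH3CH(OH)COOH.
Ka = 10^(−3.85) = 1.41 × 10^-4
Kb = Kw/Ka = 1.0×10^-14 / 1.41 × 10^-4 = 7.09 × 10^-11
Kb = x²/(0.0709 − x) = 7.09 × 10^-11
Neglecting x in the denominator: x = √(7.09 × 10^-11 × 0.0709) = 2.24 × 10^-6 M
pOH = −log(2.24 × 10^-6) = 5.65; pH = 14.00 − 5.65 = 8.35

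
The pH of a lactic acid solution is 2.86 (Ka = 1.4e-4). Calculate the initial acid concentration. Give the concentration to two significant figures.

C₀ = 1.5 × 10^-2 M

[H+] = 10^(-2.86) = 1.38 × 10^-3 M = x
Ka = x²/(C₀ − x) ⇒ C₀ = x + x²/Ka
C₀ = 1.38 × 10^-3 + (1.38 × 10^-3)²/(1.4 × 10^-4) = 1.50 × 10^-2 M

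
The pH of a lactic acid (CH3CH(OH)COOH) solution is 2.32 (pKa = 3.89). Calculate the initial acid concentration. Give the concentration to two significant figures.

[H+] = 10^(-2.32) = 4.79 × 10^-3 M = x
Ka = 10^(−3.89) = 1.29 × 10^-4
Ka = x²/(C₀ − x) ⇒ C₀ = x + x²/Ka
C₀ = 4.79 × 10^-3 + (4.79 × 10^-3)²/(1.29 × 10^-4) = 1.83 × 10^-1 M

C₀ = 1.8 × 10^-1 M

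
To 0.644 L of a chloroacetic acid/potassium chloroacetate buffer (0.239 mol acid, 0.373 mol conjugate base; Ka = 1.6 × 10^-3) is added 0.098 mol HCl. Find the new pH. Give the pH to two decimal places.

After neutralization: n(ClCH2COOH) = 0.337 mol, n(ClCH2COO-) = 0.275 mol.
pKa = −log(1.6 × 10^-3) = 2.796
pH = pKa + log(n_ClCH2COO-/n_ClCH2COOH) = 2.796 + log(0.275/0.337) = 2.796 + (-0.088)

pH = 2.71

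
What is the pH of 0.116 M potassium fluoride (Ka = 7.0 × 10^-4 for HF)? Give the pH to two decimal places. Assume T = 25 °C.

pH = 8.11

F- is the conjugate base of the weak acid HF.
Kb = Kw/Ka = 1.0×10^-14 / 7.0 × 10^-4 = 1.43 × 10^-11
From the ICE table, Kb = [OH-]²/(0.116 − [OH-]) = 1.43 × 10^-11.
Since Kb ≪ C₀, [OH-] ≈ √(Kb·C₀) = 1.29 × 10^-6 M.
pOH = −log(1.29 × 10^-6) = 5.89; pH = 14.00 − 5.89 = 8.11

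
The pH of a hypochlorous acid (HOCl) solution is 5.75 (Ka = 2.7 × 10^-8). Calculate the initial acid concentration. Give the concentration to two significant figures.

C₀ = 1.2 × 10^-4 M

[H+] = 10^(-5.75) = 1.78 × 10^-6 M = x
Ka = x²/(C₀ − x) ⇒ C₀ = x + x²/Ka
C₀ = 1.78 × 10^-6 + (1.78 × 10^-6)²/(2.7 × 10^-8) = 1.19 × 10^-4 M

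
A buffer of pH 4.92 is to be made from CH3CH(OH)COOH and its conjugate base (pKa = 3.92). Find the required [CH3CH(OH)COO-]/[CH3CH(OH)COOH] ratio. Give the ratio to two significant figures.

pH = pKa + log(r) ⇒ log(r) = 4.92 − 3.92 = +1.00
r = [CH3CH(OH)COO-]/[CH3CH(OH)COOH] = 10^(+1.00) = 10

ratio = 10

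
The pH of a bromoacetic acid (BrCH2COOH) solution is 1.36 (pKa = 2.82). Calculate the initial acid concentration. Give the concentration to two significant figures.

[H+] = 10^(-1.36) = 4.37 × 10^-2 M = x
Ka = 10^(−2.82) = 1.51 × 10^-3
Ka = x²/(C₀ − x) ⇒ C₀ = x + x²/Ka
C₀ = 4.37 × 10^-2 + (4.37 × 10^-2)²/(1.51 × 10^-3) = 1.31 M

C₀ = 1.3 M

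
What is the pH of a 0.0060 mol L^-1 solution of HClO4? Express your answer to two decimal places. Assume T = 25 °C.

pH = 2.22

HClO4 is a strong acid and dissociates completely, so [H+] = 0.0060 M.
pH = -log(0.006) = 2.22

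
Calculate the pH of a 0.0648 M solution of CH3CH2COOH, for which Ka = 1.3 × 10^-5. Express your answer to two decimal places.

CH3CH2COOH ⇌ CH3CH2COO- + H+
Ka = [H+]²/(0.0648 − [H+]) = 1.3 × 10^-5
Since Ka ≪ C₀, [H+] ≈ √(Ka·C₀) = 9.18 × 10^-4 M.
pH = −log(9.18 × 10^-4) = 3.04

pH = 3.04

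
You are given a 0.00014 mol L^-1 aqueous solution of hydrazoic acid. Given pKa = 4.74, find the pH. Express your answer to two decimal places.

HN3 ⇌ N3- + H+
Ka = 10^(−4.74) = 1.82 × 10^-5
Ka = x²/(0.00014 − x) = 1.82 × 10^-5
x is not negligible relative to C₀; solve x² + 1.82e-05·x − 2.55e-09 = 0.
x = [−1.82e-05 + √(1.82e-05² + 1.02e-08)]/2 = 4.22 × 10^-5 M
pH = −log(4.22 × 10^-5) = 4.37

pH = 4.37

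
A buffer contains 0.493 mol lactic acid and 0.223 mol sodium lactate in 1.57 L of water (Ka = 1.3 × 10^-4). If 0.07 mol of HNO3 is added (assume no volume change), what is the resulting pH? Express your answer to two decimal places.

Added H+ converts CH3CH(OH)COO- to CH3CH(OH)COOH: CH3CH(OH)COOH → 0.563 mol, CH3CH(OH)COO- → 0.153 mol.
pKa = −log(1.3 × 10^-4) = 3.886
pH = pKa + log([A⁻]/[HA]) = 3.886 + log(0.153/0.563) = 3.886 -0.566

pH = 3.32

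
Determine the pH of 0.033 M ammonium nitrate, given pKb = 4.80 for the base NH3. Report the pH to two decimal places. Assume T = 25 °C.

NH4+ is the conjugate acid of the weak base NH3.
Kb = 10^(−4.80) = 1.58 × 10^-5
Ka = Kw/Kb = 1.0×10^-14 / 1.58 × 10^-5 = 6.33 × 10^-10
From the ICE table, Ka = x²/(0.033 − x) = 6.33 × 10^-10.
Assume x ≪ 0.033: x ≈ √(6.33 × 10^-10 × 0.033) = 4.57 × 10^-6 M
Check: 0.014% ionized — well under 5%, approximation valid.
pH = −log(4.57 × 10^-6) = 5.34

pH = 5.34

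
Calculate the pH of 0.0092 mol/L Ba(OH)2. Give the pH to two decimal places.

pH = 12.26

Ba(OH)2 is a strong base (each formula unit releases 2 OH-); [OH-] = 0.0184 M.
pOH = -log(0.0184) = 1.74
pH = 14.00 - 1.74 = 12.26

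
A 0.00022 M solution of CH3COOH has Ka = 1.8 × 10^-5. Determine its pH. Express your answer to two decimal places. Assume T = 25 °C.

CH3COOH ⇌ CH3COO- + H+
From the ICE table, Ka = [H+]²/(0.00022 − [H+]) = 1.8 × 10^-5.
The 5% rule fails; solving [H+]² + Ka·[H+] − Ka·C₀ = 0 exactly:
[H+] = [−1.8e-05 + √(1.8e-05² + 1.58e-08)]/2 = 5.46 × 10^-5 M
pH = −log[H+] = −log(5.46 × 10^-5) = 4.26

pH = 4.26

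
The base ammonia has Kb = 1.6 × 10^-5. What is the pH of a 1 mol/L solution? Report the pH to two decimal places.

NH3 + H2O ⇌ NH4+ + OH-
Let x = [OH-] at equilibrium. Kb = x²/(1 − x).
Assume x ≪ 1: x ≈ √(1.6 × 10^-5 × 1) = 4.00 × 10^-3 M
(x/C₀ = 0.4% < 5%, so the approximation holds.)
pOH = 2.40, so pH = 14.00 − pOH = 11.60

pH = 11.60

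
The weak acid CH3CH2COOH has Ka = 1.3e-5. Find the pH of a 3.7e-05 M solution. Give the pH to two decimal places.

pH = 4.79

CH3CH2COOH ⇌ CH3CH2COO- + H+
From the ICE table, Ka = x²/(3.7e-05 − x) = 1.3 × 10^-5.
x is not negligible relative to C₀; solve x² + 1.3e-05·x − 4.81e-10 = 0.
x = (−Ka + √(Ka² + 4·Ka·C₀))/2 = 1.64 × 10^-5 M
pH = −log(1.64 × 10^-5) = 4.79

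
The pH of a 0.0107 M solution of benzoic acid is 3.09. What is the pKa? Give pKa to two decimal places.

[H+] = 10^(-3.09) = 8.13 × 10^-4 M
At equilibrium [HA] = 0.0107 − 8.13 × 10^-4 = 9.89 × 10^-3 M
Ka = [H+][A-]/[HA] = (8.13 × 10^-4)² / 9.89 × 10^-3 = 6.68 × 10^-5
pKa = -log(6.68 × 10^-5) = 4.18

pKa = 4.18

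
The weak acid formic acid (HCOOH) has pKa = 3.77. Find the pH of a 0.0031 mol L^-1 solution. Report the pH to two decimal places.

pH = 3.19

HCOOH ⇌ HCOO- + H+
Ka = 10^(−3.77) = 1.70 × 10^-4
Ka = [H+]²/(0.0031 − [H+]) = 1.70 × 10^-4
Here C₀/Ka ≈ 18.2, so the small-[H+] approximation fails. Use the quadratic:
[H+] = [−0.00017 + √(0.00017² + 2.11e-06)]/2 = 6.46 × 10^-4 M
pH = −log(6.46 × 10^-4) = 3.19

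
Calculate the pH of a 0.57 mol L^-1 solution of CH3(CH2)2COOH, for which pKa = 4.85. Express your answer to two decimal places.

CH3(CH2)2COOH ⇌ CH3(CH2)2COO- + H+
Ka = 10^(−4.85) = 1.41 × 10^-5
From the ICE table, Ka = x²/(0.57 − x) = 1.41 × 10^-5.
Assume x ≪ 0.57: x ≈ √(1.41 × 10^-5 × 0.57) = 2.83 × 10^-3 M
pH = −log(2.83 × 10^-3) = 2.55

pH = 2.55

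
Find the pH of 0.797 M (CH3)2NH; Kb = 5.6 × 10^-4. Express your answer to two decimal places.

pH = 12.32

(CH3)2NH + H2O ⇌ (CH3)2NH2+ + OH-
Kb = x²/(0.797 − x) = 5.6 × 10^-4
Assume x ≪ 0.797: x ≈ √(5.6 × 10^-4 × 0.797) = 2.11 × 10^-2 M
pOH = 1.68, so pH = 14.00 − pOH = 12.32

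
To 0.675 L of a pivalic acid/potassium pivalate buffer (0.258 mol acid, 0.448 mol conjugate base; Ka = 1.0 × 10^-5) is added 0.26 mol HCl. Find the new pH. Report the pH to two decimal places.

After neutralization: n((CH3)3CCOOH) = 0.518 mol, n((CH3)3CCOO-) = 0.188 mol.
pKa = −log(1.0 × 10^-5) = 5.000
Henderson–Hasselbalch with mole ratio 0.188/0.518: pH = 5.000 + (-0.440)

pH = 4.56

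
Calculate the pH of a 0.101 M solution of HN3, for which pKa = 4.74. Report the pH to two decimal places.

pH = 2.87

HN3 ⇌ N3- + H+
Ka = 10^(−4.74) = 1.82 × 10^-5
Ka = x²/(0.101 − x) = 1.82 × 10^-5
Neglecting x in the denominator: x = √(1.82 × 10^-5 × 0.101) = 1.36 × 10^-3 M
(x/C₀ = 1.3% < 5%, so the approximation holds.)
pH = −log[H+] = −log(1.36 × 10^-3) = 2.87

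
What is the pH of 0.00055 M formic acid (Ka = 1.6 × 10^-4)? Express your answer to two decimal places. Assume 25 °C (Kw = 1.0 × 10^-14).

HCOOH ⇌ HCOO- + H+
From the ICE table, Ka = x²/(0.00055 − x) = 1.6 × 10^-4.
The 5% rule fails; solving x² + Ka·x − Ka·C₀ = 0 exactly:
x = (−Ka + √(Ka² + 4·Ka·C₀))/2 = 2.27 × 10^-4 M
pH = −log[H+] = −log(2.27 × 10^-4) = 3.64

pH = 3.64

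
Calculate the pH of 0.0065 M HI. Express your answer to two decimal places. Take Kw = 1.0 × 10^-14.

HI is a strong acid and dissociates completely, so [H+] = 0.0065 M.
pH = -log(0.0065) = 2.19

pH = 2.19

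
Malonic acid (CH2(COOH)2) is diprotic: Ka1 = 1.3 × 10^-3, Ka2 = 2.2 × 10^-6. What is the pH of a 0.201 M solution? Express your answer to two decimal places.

pH = 1.81

Ka1 ≫ Ka2, so treat the first dissociation as the only significant source of H+.
Ka1 = x²/(0.201 − x) = 1.3 × 10^-3
Solving the quadratic: x = (−Ka1 + √(Ka1² + 4·Ka1·C₀))/2 = 1.55 × 10^-2 M
pH = −log(1.55 × 10^-2) = 1.81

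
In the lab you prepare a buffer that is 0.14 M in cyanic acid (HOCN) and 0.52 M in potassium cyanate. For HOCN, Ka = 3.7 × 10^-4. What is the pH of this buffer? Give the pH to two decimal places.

pH = 4.00

pKa = −log(3.7 × 10^-4) = 3.432
pH = pKa + log([A⁻]/[HA]) = 3.432 + log(0.52/0.14)
pH = 3.432 + (+0.570) = 4.00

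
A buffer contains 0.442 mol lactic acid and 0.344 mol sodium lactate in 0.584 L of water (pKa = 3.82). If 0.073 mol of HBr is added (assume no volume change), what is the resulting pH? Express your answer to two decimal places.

After neutralization: n(CH3CH(OH)COOH) = 0.515 mol, n(CH3CH(OH)COO-) = 0.271 mol.
Henderson–Hasselbalch with mole ratio 0.271/0.515: pH = 3.82 + (-0.279)

pH = 3.54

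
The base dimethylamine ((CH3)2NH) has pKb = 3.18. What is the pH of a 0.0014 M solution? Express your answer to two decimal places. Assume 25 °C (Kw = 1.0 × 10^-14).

pH = 10.84

(CH3)2NH + H2O ⇌ (CH3)2NH2+ + OH-
Kb = 10^(−3.18) = 6.61 × 10^-4
Kb = [OH-]²/(0.0014 − [OH-]) = 6.61 × 10^-4
[OH-] is not negligible relative to C₀; solve [OH-]² + 0.000661·[OH-] − 9.25e-07 = 0.
[OH-] = [−0.000661 + √(0.000661² + 3.7e-06)]/2 = 6.87 × 10^-4 M
pOH = 3.16, so pH = 14.00 − pOH = 10.84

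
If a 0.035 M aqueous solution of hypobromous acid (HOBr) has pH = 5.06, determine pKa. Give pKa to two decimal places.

pKa = 8.66

[H+] = 10^(-5.06) = 8.71 × 10^-6 M
At equilibrium [HA] = 0.035 − 8.71 × 10^-6 = 3.50 × 10^-2 M
Ka = [H+][A-]/[HA] = (8.71 × 10^-6)² / 3.50 × 10^-2 = 2.17 × 10^-9
pKa = -log(2.17 × 10^-9) = 8.66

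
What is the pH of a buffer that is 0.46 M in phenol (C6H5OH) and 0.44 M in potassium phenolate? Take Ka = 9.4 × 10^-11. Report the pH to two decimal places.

pKa = −log(9.4 × 10^-11) = 10.027
Henderson–Hasselbalch: pH = pKa + log([C6H5O-]/[C6H5OH]) = 10.027 + log(0.44/0.46)
pH = 10.027 + (-0.019) = 10.01

pH = 10.01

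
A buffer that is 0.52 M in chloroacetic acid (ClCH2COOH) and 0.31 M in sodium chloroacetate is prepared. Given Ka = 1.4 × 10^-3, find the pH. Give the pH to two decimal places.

pH = 2.63

pKa = −log(1.4 × 10^-3) = 2.854
Using pH = pKa + log([base]/[acid]) with [base]/[acid] = 0.31/0.52:
pH = 2.854 + (-0.225) = 2.63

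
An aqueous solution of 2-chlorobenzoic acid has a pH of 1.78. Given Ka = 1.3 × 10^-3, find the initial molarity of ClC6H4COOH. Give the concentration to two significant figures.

C₀ = 2.3 × 10^-1 M

[H+] = 10^(-1.78) = 1.66 × 10^-2 M = x
Ka = x²/(C₀ − x) ⇒ C₀ = x + x²/Ka
C₀ = 1.66 × 10^-2 + (1.66 × 10^-2)²/(1.3 × 10^-3) = 2.29 × 10^-1 M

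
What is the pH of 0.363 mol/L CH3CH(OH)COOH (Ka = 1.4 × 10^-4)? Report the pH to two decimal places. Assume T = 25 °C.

pH = 2.15

CH3CH(OH)COOH ⇌ CH3CH(OH)COO- + H+
From the ICE table, Ka = [H+]²/(0.363 − [H+]) = 1.4 × 10^-4.
Neglecting [H+] in the denominator: [H+] = √(1.4 × 10^-4 × 0.363) = 7.13 × 10^-3 M
Check: 2% ionized — well under 5%, approximation valid.
pH = −log[H+] = −log(7.13 × 10^-3) = 2.15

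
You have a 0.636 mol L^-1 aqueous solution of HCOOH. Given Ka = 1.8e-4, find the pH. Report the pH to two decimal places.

pH = 1.97

HCOOH ⇌ HCOO- + H+
Ka = [H+]²/(0.636 − [H+]) = 1.8 × 10^-4
Assume [H+] ≪ 0.636: [H+] ≈ √(1.8 × 10^-4 × 0.636) = 1.07 × 10^-2 M
pH = −log[H+] = −log(1.07 × 10^-2) = 1.97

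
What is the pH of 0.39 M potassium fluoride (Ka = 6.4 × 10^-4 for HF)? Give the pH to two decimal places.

F- is the conjugate base of the weak acid HF.
Kb = Kw/Ka = 1.0×10^-14 / 6.4 × 10^-4 = 1.56 × 10^-11
From the ICE table, Kb = [OH-]²/(0.39 − [OH-]) = 1.56 × 10^-11.
Neglecting [OH-] in the denominator: [OH-] = √(1.56 × 10^-11 × 0.39) = 2.47 × 10^-6 M
([OH-]/C₀ = 0.00063% < 5%, so the approximation holds.)
pOH = −log(2.47 × 10^-6) = 5.61; pH = 14.00 − 5.61 = 8.39

pH = 8.39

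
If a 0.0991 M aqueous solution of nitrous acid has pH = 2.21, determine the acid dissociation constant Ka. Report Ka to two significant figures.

Ka = 4.1 × 10^-4

[H+] = 10^(-2.21) = 6.17 × 10^-3 M
At equilibrium [HA] = 0.0991 − 6.17 × 10^-3 = 9.29 × 10^-2 M
Ka = [H+][A-]/[HA] = (6.17 × 10^-3)² / 9.29 × 10^-2 = 4.1 × 10^-4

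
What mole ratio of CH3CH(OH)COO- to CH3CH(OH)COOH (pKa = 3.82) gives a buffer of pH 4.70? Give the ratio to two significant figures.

pH = pKa + log(r) ⇒ log(r) = 4.70 − 3.82 = +0.88
r = [CH3CH(OH)COO-]/[CH3CH(OH)COOH] = 10^(+0.88) = 7.59

ratio = 7.6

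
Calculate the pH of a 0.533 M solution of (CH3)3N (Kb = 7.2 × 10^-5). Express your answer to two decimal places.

pH = 11.79

(CH3)3N + H2O ⇌ (CH3)3NH+ + OH-
From the ICE table, Kb = [OH-]²/(0.533 − [OH-]) = 7.2 × 10^-5.
Neglecting [OH-] in the denominator: [OH-] = √(7.2 × 10^-5 × 0.533) = 6.19 × 10^-3 M
pOH = −log(6.19 × 10^-3) = 2.21; pH = 14.00 − 2.21 = 11.79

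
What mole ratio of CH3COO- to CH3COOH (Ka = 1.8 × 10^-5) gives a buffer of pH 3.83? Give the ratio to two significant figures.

pKa = -log(1.8 × 10^-5) = 4.745
pH = pKa + log(r) ⇒ log(r) = 3.83 − 4.745 = -0.915
r = [CH3COO-]/[CH3COOH] = 10^(-0.915) = 0.122

ratio = 0.12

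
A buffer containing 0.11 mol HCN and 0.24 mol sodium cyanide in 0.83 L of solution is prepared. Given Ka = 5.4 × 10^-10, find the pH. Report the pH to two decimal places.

pKa = −log(5.4 × 10^-10) = 9.268
Henderson–Hasselbalch: pH = pKa + log([CN-]/[HCN]) = 9.268 + log(0.24/0.11)
pH = 9.268 + (+0.339) = 9.61

pH = 9.61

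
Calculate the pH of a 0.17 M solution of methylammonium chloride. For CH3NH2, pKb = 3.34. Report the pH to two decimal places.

CH3NH3+ is the conjugate acid of the weak base CH3NH2.
Kb = 10^(−3.34) = 4.57 × 10^-4
Ka = Kw/Kb = 1.0×10^-14 / 4.57 × 10^-4 = 2.19 × 10^-11
Ka = x²/(0.17 − x) = 2.19 × 10^-11
Neglecting x in the denominator: x = √(2.19 × 10^-11 × 0.17) = 1.93 × 10^-6 M
(x/C₀ = 0.0011% < 5%, so the approximation holds.)
pH = −log[H+] = −log(1.93 × 10^-6) = 5.71

pH = 5.71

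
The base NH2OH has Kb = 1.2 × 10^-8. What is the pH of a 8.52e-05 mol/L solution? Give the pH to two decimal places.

pH = 8.00

NH2OH + H2O ⇌ NH3OH+ + OH-
From the ICE table, Kb = [OH-]²/(8.52e-05 − [OH-]) = 1.2 × 10^-8.
Since Kb ≪ C₀, [OH-] ≈ √(Kb·C₀) = 1.01 × 10^-6 M.
Check: 1.2% ionized — well under 5%, approximation valid.
pOH = 6.00, so pH = 14.00 − pOH = 8.00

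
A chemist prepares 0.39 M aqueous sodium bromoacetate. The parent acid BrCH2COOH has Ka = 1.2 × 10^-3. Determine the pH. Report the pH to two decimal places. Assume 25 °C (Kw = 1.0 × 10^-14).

pH = 8.26

BrCH2COO- is the conjugate base of the weak acid BrCH2COOH.
Kb = Kw/Ka = 1.0×10^-14 / 1.2 × 10^-3 = 8.33 × 10^-12
From the ICE table, Kb = [OH-]²/(0.39 − [OH-]) = 8.33 × 10^-12.
Neglecting [OH-] in the denominator: [OH-] = √(8.33 × 10^-12 × 0.39) = 1.80 × 10^-6 M
pOH = 5.74, so pH = 14.00 − pOH = 8.26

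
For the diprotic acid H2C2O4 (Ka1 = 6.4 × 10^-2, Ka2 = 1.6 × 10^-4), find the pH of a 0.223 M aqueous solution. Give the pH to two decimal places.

Ka1 ≫ Ka2, so treat the first dissociation as the only significant source of H+.
Ka1 = x²/(0.223 − x) = 6.4 × 10^-2
Solving the quadratic: x = (−Ka1 + √(Ka1² + 4·Ka1·C₀))/2 = 9.17 × 10^-2 M
pH = −log(9.17 × 10^-2) = 1.04

pH = 1.04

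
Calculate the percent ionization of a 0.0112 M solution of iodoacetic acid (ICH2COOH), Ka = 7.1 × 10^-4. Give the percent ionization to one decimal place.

ICH2COOH ⇌ ICH2COO- + H+; let x = [H+] at equilibrium.
Solve x² + 0.00071x − 7.95e-06 = 0 → x = 2.49 × 10^-3 M
Fraction ionized = 2.49 × 10^-3 / 0.0112 = 0.2223 → 22.2%

22.2%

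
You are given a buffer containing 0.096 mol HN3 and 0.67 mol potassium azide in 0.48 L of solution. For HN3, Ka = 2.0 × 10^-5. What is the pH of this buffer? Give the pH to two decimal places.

pH = 5.54

pKa = −log(2.0 × 10^-5) = 4.699
pH = pKa + log([A⁻]/[HA]) = 4.699 + log(0.67/0.096)
pH = 4.699 + (+0.844) = 5.54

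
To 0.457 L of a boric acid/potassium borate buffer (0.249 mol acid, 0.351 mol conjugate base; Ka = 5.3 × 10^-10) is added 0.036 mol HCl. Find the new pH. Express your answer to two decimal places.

Added H+ converts B(OH)4- to B(OH)3: B(OH)3 → 0.285 mol, B(OH)4- → 0.315 mol.
pKa = −log(5.3 × 10^-10) = 9.276
pH = pKa + log([A⁻]/[HA]) = 9.276 + log(0.315/0.285) = 9.276 +0.043

pH = 9.32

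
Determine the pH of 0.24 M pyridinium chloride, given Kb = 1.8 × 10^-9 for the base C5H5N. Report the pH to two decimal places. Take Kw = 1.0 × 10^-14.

pH = 2.94

C5H5NH+ is the conjugate acid of the weak base C5H5N.
Ka = Kw/Kb = 1.0×10^-14 / 1.8 × 10^-9 = 5.56 × 10^-6
Ka = x²/(0.24 − x) = 5.56 × 10^-6
Assume x ≪ 0.24: x ≈ √(5.56 × 10^-6 × 0.24) = 1.16 × 10^-3 M
Check: 0.48% ionized — well under 5%, approximation valid.
pH = −log[H+] = −log(1.16 × 10^-3) = 2.94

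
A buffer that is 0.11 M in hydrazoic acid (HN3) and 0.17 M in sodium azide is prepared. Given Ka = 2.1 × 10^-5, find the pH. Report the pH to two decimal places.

pKa = −log(2.1 × 10^-5) = 4.678
Using pH = pKa + log([base]/[acid]) with [base]/[acid] = 0.17/0.11:
pH = 4.678 + (+0.189) = 4.87

pH = 4.87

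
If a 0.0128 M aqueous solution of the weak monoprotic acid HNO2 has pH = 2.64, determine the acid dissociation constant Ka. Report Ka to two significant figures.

[H+] = 10^(-2.64) = 2.29 × 10^-3 M
At equilibrium [HA] = 0.0128 − 2.29 × 10^-3 = 1.05 × 10^-2 M
Ka = [H+][A-]/[HA] = (2.29 × 10^-3)² / 1.05 × 10^-2 = 5.0 × 10^-4

Ka = 5.0 × 10^-4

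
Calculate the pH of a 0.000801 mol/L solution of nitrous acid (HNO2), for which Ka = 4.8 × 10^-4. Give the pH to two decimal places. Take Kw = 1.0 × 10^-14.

HNO2 ⇌ NO2- + H+
Ka = x²/(0.000801 − x) = 4.8 × 10^-4
The 5% rule fails; solving x² + Ka·x − Ka·C₀ = 0 exactly:
x = (−Ka + √(Ka² + 4·Ka·C₀))/2 = 4.25 × 10^-4 M
pH = −log(4.25 × 10^-4) = 3.37

pH = 3.37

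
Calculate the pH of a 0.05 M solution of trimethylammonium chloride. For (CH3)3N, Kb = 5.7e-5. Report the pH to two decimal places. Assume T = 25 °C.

pH = 5.53

(CH3)3NH+ is the conjugate acid of the weak base (CH3)3N.
Ka = Kw/Kb = 1.0×10^-14 / 5.7 × 10^-5 = 1.75 × 10^-10
Ka = x²/(0.05 − x) = 1.75 × 10^-10
Since Ka ≪ C₀, x ≈ √(Ka·C₀) = 2.96 × 10^-6 M.
(x/C₀ = 0.0059% < 5%, so the approximation holds.)
pH = −log(2.96 × 10^-6) = 5.53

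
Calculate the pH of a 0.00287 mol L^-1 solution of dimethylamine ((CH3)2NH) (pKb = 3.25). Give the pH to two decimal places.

(CH3)2NH + H2O ⇌ (CH3)2NH2+ + OH-
Kb = 10^(−3.25) = 5.62 × 10^-4
From the ICE table, Kb = x²/(0.00287 − x) = 5.62 × 10^-4.
x is not negligible relative to C₀; solve x² + 0.000562·x − 1.61e-06 = 0.
x = [−0.000562 + √(0.000562² + 6.45e-06)]/2 = 1.02 × 10^-3 M
pOH = −log(1.02 × 10^-3) = 2.99; pH = 14.00 − 2.99 = 11.01

pH = 11.01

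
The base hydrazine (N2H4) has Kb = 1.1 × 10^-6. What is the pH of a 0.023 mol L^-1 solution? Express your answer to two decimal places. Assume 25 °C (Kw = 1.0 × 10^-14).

N2H4 + H2O ⇌ N2H5+ + OH-
Let x = [OH-] at equilibrium. Kb = x²/(0.023 − x).
Since Kb ≪ C₀, x ≈ √(Kb·C₀) = 1.59 × 10^-4 M.
Check: 0.69% ionized — well under 5%, approximation valid.
pOH = 3.80, so pH = 14.00 − pOH = 10.20

pH = 10.20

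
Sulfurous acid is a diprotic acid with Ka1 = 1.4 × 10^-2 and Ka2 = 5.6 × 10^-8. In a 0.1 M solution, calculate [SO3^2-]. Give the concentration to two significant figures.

First ionization gives [H+] ≈ [HSO3-] = 3.11 × 10^-2 M.
Second step: Ka2 = [H+][SO3^2-]/[HSO3-] ≈ [SO3^2-] (since [H+] ≈ [HSO3-]).
So [SO3^2-] ≈ Ka2.

5.6 × 10^-8 M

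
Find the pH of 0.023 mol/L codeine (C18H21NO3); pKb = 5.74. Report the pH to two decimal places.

C18H21NO3 + H2O ⇌ C18H22NO3+ + OH-
Kb = 10^(−5.74) = 1.82 × 10^-6
Let x = [OH-] at equilibrium. Kb = x²/(0.023 − x).
Since Kb ≪ C₀, x ≈ √(Kb·C₀) = 2.05 × 10^-4 M.
pOH = −log(2.05 × 10^-4) = 3.69; pH = 14.00 − 3.69 = 10.31

pH = 10.31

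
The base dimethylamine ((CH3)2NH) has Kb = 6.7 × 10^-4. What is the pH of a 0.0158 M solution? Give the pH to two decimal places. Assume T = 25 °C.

(CH3)2NH + H2O ⇌ (CH3)2NH2+ + OH-
Kb = x²/(0.0158 − x) = 6.7 × 10^-4
x is not negligible relative to C₀; solve x² + 0.00067·x − 1.06e-05 = 0.
x = [−0.00067 + √(0.00067² + 4.23e-05)]/2 = 2.94 × 10^-3 M
pOH = −log(2.94 × 10^-3) = 2.53; pH = 14.00 − 2.53 = 11.47

pH = 11.47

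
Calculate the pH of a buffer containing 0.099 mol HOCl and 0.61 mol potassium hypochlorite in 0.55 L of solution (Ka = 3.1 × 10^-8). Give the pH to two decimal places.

pKa = −log(3.1 × 10^-8) = 7.509
pH = pKa + log([A⁻]/[HA]) = 7.509 + log(0.61/0.099)
pH = 7.509 + (+0.790) = 8.30

pH = 8.30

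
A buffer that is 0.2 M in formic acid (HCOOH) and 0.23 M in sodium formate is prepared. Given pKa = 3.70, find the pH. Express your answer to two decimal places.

pH = 3.76

pH = pKa + log([A⁻]/[HA]) = 3.70 + log(0.23/0.2)
pH = 3.70 + (+0.061) = 3.76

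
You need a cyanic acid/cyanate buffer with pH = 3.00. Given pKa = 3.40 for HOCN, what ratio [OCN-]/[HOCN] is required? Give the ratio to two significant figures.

pH = pKa + log(r) ⇒ log(r) = 3.00 − 3.40 = -0.40
r = [OCN-]/[HOCN] = 10^(-0.40) = 0.398

ratio = 0.40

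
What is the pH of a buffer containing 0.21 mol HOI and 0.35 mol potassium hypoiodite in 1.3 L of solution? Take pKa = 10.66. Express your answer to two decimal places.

pH = 10.88

Using pH = pKa + log([base]/[acid]) with [base]/[acid] = 0.35/0.21:
pH = 10.66 + (+0.222) = 10.88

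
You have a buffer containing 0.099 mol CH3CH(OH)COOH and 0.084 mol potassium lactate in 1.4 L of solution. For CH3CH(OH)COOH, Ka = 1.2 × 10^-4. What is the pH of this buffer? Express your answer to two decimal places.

pH = 3.85

pKa = −log(1.2 × 10^-4) = 3.921
Using pH = pKa + log([base]/[acid]) with [base]/[acid] = 0.084/0.099:
pH = 3.921 + (-0.071) = 3.85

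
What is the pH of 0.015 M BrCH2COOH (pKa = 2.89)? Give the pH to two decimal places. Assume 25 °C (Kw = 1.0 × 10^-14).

pH = 2.42

BrCH2COOH ⇌ BrCH2COO- + H+
Ka = 10^(−2.89) = 1.29 × 10^-3
From the ICE table, Ka = [H+]²/(0.015 − [H+]) = 1.29 × 10^-3.
[H+] is not negligible relative to C₀; solve [H+]² + 0.00129·[H+] − 1.93e-05 = 0.
[H+] = (−Ka + √(Ka² + 4·Ka·C₀))/2 = 3.80 × 10^-3 M
pH = −log(3.80 × 10^-3) = 2.42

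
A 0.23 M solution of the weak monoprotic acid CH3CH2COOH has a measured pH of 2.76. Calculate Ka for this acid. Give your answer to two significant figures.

[H+] = 10^(-2.76) = 1.74 × 10^-3 M
At equilibrium [HA] = 0.23 − 1.74 × 10^-3 = 2.28 × 10^-1 M
Ka = [H+][A-]/[HA] = (1.74 × 10^-3)² / 2.28 × 10^-1 = 1.3 × 10^-5

Ka = 1.3 × 10^-5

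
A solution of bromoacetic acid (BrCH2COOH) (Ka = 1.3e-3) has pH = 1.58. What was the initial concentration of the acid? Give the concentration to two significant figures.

[H+] = 10^(-1.58) = 2.63 × 10^-2 M = x
Ka = x²/(C₀ − x) ⇒ C₀ = x + x²/Ka
C₀ = 2.63 × 10^-2 + (2.63 × 10^-2)²/(1.3 × 10^-3) = 5.58 × 10^-1 M

C₀ = 5.6 × 10^-1 M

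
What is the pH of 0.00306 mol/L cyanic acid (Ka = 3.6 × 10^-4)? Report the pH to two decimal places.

HOCN ⇌ OCN- + H+
Let x = [H+] at equilibrium. Ka = x²/(0.00306 − x).
x is not negligible relative to C₀; solve x² + 0.00036·x − 1.1e-06 = 0.
x = [−0.00036 + √(0.00036² + 4.41e-06)]/2 = 8.85 × 10^-4 M
pH = −log[H+] = −log(8.85 × 10^-4) = 3.05

pH = 3.05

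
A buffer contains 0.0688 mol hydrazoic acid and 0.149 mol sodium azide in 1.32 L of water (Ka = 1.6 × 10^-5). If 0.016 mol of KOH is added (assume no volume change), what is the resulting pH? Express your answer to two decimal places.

pH = 5.29

OH- converts HN3 to N3-: HN3 → 0.0528 mol, N3- → 0.165 mol.
pKa = −log(1.6 × 10^-5) = 4.796
Henderson–Hasselbalch with mole ratio 0.165/0.0528: pH = 4.796 + (+0.495)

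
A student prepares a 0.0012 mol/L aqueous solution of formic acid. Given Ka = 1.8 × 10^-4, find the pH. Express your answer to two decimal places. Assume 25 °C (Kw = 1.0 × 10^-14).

HCOOH ⇌ HCOO- + H+
Ka = [H+]²/(0.0012 − [H+]) = 1.8 × 10^-4
Here C₀/Ka ≈ 6.67, so the small-[H+] approximation fails. Use the quadratic:
[H+] = [−0.00018 + √(0.00018² + 8.64e-07)]/2 = 3.83 × 10^-4 M
pH = −log[H+] = −log(3.83 × 10^-4) = 3.42

pH = 3.42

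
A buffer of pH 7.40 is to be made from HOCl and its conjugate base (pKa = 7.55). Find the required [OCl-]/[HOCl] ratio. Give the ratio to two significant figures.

ratio = 0.71

pH = pKa + log(r) ⇒ log(r) = 7.40 − 7.55 = -0.15
r = [OCl-]/[HOCl] = 10^(-0.15) = 0.708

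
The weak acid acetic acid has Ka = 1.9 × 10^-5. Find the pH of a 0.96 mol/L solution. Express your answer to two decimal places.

pH = 2.37

CH3COOH ⇌ CH3COO- + H+
Ka = [H+]²/(0.96 − [H+]) = 1.9 × 10^-5
Assume [H+] ≪ 0.96: [H+] ≈ √(1.9 × 10^-5 × 0.96) = 4.27 × 10^-3 M
Check: 0.44% ionized — well under 5%, approximation valid.
pH = −log(4.27 × 10^-3) = 2.37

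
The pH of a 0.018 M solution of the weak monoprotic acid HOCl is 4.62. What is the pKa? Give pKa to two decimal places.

[H+] = 10^(-4.62) = 2.40 × 10^-5 M
At equilibrium [HA] = 0.018 − 2.40 × 10^-5 = 1.80 × 10^-2 M
Ka = [H+][A-]/[HA] = (2.40 × 10^-5)² / 1.80 × 10^-2 = 3.20 × 10^-8
pKa = -log(3.20 × 10^-8) = 7.49

pKa = 7.49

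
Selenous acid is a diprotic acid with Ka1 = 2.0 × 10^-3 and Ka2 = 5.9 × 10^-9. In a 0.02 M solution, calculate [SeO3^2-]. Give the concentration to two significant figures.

First ionization gives [H+] ≈ [HSeO3-] = 5.40 × 10^-3 M.
Second step: Ka2 = [H+][SeO3^2-]/[HSeO3-] ≈ [SeO3^2-] (since [H+] ≈ [HSeO3-]).
So [SeO3^2-] ≈ Ka2.

5.9 × 10^-9 M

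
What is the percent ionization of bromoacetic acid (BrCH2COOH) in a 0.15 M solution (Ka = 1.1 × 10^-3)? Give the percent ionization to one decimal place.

BrCH2COOH ⇌ BrCH2COO- + H+; let x = [H+] at equilibrium.
Ka = x²/(C₀ − x); solving the quadratic gives x = 1.23 × 10^-2 M.
Fraction ionized = 1.23 × 10^-2 / 0.15 = 0.0820 → 8.2%

8.2%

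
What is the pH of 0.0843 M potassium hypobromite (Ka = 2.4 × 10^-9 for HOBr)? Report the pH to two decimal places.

pH = 10.77

OBr- is the conjugate base of the weak acid HOBr.
Kb = Kw/Ka = 1.0×10^-14 / 2.4 × 10^-9 = 4.17 × 10^-6
From the ICE table, Kb = [OH-]²/(0.0843 − [OH-]) = 4.17 × 10^-6.
Neglecting [OH-] in the denominator: [OH-] = √(4.17 × 10^-6 × 0.0843) = 5.93 × 10^-4 M
Check: 0.7% ionized — well under 5%, approximation valid.
pOH = −log(5.93 × 10^-4) = 3.23; pH = 14.00 − 3.23 = 10.77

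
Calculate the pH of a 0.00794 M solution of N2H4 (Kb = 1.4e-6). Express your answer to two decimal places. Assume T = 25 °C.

N2H4 + H2O ⇌ N2H5+ + OH-
From the ICE table, Kb = [OH-]²/(0.00794 − [OH-]) = 1.4 × 10^-6.
Neglecting [OH-] in the denominator: [OH-] = √(1.4 × 10^-6 × 0.00794) = 1.05 × 10^-4 M
([OH-]/C₀ = 1.3% < 5%, so the approximation holds.)
pOH = −log(1.05 × 10^-4) = 3.98; pH = 14.00 − 3.98 = 10.02

pH = 10.02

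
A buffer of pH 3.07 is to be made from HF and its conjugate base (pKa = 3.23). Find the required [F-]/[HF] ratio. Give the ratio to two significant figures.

pH = pKa + log(r) ⇒ log(r) = 3.07 − 3.23 = -0.16
r = [F-]/[HF] = 10^(-0.16) = 0.692

ratio = 0.69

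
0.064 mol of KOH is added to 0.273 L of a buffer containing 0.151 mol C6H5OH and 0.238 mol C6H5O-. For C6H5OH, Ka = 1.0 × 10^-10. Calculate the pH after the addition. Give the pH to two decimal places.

After neutralization: n(C6H5OH) = 0.087 mol, n(C6H5O-) = 0.302 mol.
pKa = −log(1.0 × 10^-10) = 10.000
Henderson–Hasselbalch with mole ratio 0.302/0.087: pH = 10.000 + (+0.540)

pH = 10.54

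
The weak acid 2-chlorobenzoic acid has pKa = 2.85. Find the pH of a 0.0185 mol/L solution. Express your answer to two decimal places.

pH = 2.35

ClC6H4COOH ⇌ ClC6H4COO- + H+
Ka = 10^(−2.85) = 1.41 × 10^-3
From the ICE table, Ka = x²/(0.0185 − x) = 1.41 × 10^-3.
The 5% rule fails; solving x² + Ka·x − Ka·C₀ = 0 exactly:
x = [−0.00141 + √(0.00141² + 0.000104)]/2 = 4.45 × 10^-3 M
pH = −log[H+] = −log(4.45 × 10^-3) = 2.35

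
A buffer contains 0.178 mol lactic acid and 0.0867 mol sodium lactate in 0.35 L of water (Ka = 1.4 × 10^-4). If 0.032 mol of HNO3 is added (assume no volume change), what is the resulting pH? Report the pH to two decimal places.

pH = 3.27

Added H+ converts CH3CH(OH)COO- to CH3CH(OH)COOH: CH3CH(OH)COOH → 0.21 mol, CH3CH(OH)COO- → 0.0547 mol.
pKa = −log(1.4 × 10^-4) = 3.854
Henderson–Hasselbalch with mole ratio 0.0547/0.21: pH = 3.854 + (-0.584)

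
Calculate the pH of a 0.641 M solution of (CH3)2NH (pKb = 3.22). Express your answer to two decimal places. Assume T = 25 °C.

(CH3)2NH + H2O ⇌ (CH3)2NH2+ + OH-
Kb = 10^(−3.22) = 6.03 × 10^-4
From the ICE table, Kb = x²/(0.641 − x) = 6.03 × 10^-4.
Assume x ≪ 0.641: x ≈ √(6.03 × 10^-4 × 0.641) = 1.97 × 10^-2 M
Check: 3.1% ionized — well under 5%, approximation valid.
pOH = 1.71, so pH = 14.00 − pOH = 12.29

pH = 12.29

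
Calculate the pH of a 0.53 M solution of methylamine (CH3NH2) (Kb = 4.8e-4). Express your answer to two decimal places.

pH = 12.20

CH3NH2 + H2O ⇌ CH3NH3+ + OH-
Let x = [OH-] at equilibrium. Kb = x²/(0.53 − x).
Neglecting x in the denominator: x = √(4.8 × 10^-4 × 0.53) = 1.59 × 10^-2 M
(x/C₀ = 3% < 5%, so the approximation holds.)
pOH = −log(1.59 × 10^-2) = 1.80; pH = 14.00 − 1.80 = 12.20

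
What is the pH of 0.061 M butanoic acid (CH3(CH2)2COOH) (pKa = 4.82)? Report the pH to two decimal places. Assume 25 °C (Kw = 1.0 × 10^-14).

CH3(CH2)2COOH ⇌ CH3(CH2)2COO- + H+
Ka = 10^(−4.82) = 1.51 × 10^-5
Ka = x²/(0.061 − x) = 1.51 × 10^-5
Since Ka ≪ C₀, x ≈ √(Ka·C₀) = 9.60 × 10^-4 M.
(x/C₀ = 1.6% < 5%, so the approximation holds.)
pH = −log[H+] = −log(9.60 × 10^-4) = 3.02

pH = 3.02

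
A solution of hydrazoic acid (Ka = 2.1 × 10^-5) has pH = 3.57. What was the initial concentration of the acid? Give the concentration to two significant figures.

[H+] = 10^(-3.57) = 2.69 × 10^-4 M = x
Ka = x²/(C₀ − x) ⇒ C₀ = x + x²/Ka
C₀ = 2.69 × 10^-4 + (2.69 × 10^-4)²/(2.1 × 10^-5) = 3.71 × 10^-3 M

C₀ = 3.7 × 10^-3 M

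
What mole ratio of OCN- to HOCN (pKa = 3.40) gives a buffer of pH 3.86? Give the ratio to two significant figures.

pH = pKa + log(r) ⇒ log(r) = 3.86 − 3.40 = +0.46
r = [OCN-]/[HOCN] = 10^(+0.46) = 2.88

ratio = 2.9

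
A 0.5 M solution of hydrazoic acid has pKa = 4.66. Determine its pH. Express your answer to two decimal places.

pH = 2.48

HN3 ⇌ N3- + H+
Ka = 10^(−4.66) = 2.19 × 10^-5
From the ICE table, Ka = [H+]²/(0.5 − [H+]) = 2.19 × 10^-5.
Since Ka ≪ C₀, [H+] ≈ √(Ka·C₀) = 3.31 × 10^-3 M.
pH = −log[H+] = −log(3.31 × 10^-3) = 2.48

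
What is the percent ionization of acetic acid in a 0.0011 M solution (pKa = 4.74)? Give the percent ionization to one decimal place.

12.1%

CH3COOH ⇌ CH3COO- + H+; let x = [H+] at equilibrium.
Ka = 10^(−4.74) = 1.82 × 10^-5
Ka = x²/(C₀ − x); solving the quadratic gives x = 1.33 × 10^-4 M.
% ionization = x/C₀ × 100% = 1.33 × 10^-4/0.0011 × 100% = 12.1%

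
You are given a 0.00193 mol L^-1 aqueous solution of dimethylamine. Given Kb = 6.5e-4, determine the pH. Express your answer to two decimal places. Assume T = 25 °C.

pH = 10.92

(CH3)2NH + H2O ⇌ (CH3)2NH2+ + OH-
From the ICE table, Kb = x²/(0.00193 − x) = 6.5 × 10^-4.
The 5% rule fails; solving x² + Kb·x − Kb·C₀ = 0 exactly:
x = [−0.00065 + √(0.00065² + 5.02e-06)]/2 = 8.41 × 10^-4 M
pOH = 3.08, so pH = 14.00 − pOH = 10.92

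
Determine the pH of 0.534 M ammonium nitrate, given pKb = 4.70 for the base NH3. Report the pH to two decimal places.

pH = 4.79

NH4+ is the conjugate acid of the weak base NH3.
Kb = 10^(−4.70) = 2.00 × 10^-5
Ka = Kw/Kb = 1.0×10^-14 / 2.00 × 10^-5 = 5.00 × 10^-10
From the ICE table, Ka = x²/(0.534 − x) = 5.00 × 10^-10.
Since Ka ≪ C₀, x ≈ √(Ka·C₀) = 1.63 × 10^-5 M.
pH = −log(1.63 × 10^-5) = 4.79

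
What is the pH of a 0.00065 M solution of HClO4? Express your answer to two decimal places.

HClO4 is a strong acid and dissociates completely, so [H+] = 0.00065 M.
pH = -log(0.00065) = 3.19

pH = 3.19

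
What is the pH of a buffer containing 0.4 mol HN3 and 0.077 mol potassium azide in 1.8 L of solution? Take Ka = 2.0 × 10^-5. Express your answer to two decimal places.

pKa = −log(2.0 × 10^-5) = 4.699
Henderson–Hasselbalch: pH = pKa + log([N3-]/[HN3]) = 4.699 + log(0.077/0.4)
pH = 4.699 + (-0.716) = 3.98

pH = 3.98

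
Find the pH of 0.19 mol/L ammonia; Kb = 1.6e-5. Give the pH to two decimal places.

pH = 11.24

NH3 + H2O ⇌ NH4+ + OH-
Kb = [OH-]²/(0.19 − [OH-]) = 1.6 × 10^-5
Since Kb ≪ C₀, [OH-] ≈ √(Kb·C₀) = 1.74 × 10^-3 M.
pOH = 2.76, so pH = 14.00 − pOH = 11.24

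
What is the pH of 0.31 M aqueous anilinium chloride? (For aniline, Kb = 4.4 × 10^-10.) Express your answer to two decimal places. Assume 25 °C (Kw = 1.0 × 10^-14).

pH = 2.58

C6H5NH3+ is the conjugate acid of the weak base C6H5NH2.
Ka = Kw/Kb = 1.0×10^-14 / 4.4 × 10^-10 = 2.27 × 10^-5
Let x = [H+] at equilibrium. Ka = x²/(0.31 − x).
Assume x ≪ 0.31: x ≈ √(2.27 × 10^-5 × 0.31) = 2.65 × 10^-3 M
(x/C₀ = 0.86% < 5%, so the approximation holds.)
pH = −log(2.65 × 10^-3) = 2.58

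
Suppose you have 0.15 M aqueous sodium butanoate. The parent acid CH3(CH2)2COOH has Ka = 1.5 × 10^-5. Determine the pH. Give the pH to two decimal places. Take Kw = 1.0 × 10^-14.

CH3(CH2)2COO- is the conjugate base of the weak acid CH3(CH2)2COOH.
Kb = Kw/Ka = 1.0×10^-14 / 1.5 × 10^-5 = 6.67 × 10^-10
Kb = [OH-]²/(0.15 − [OH-]) = 6.67 × 10^-10
Since Kb ≪ C₀, [OH-] ≈ √(Kb·C₀) = 1.00 × 10^-5 M.
Check: 0.0067% ionized — well under 5%, approximation valid.
pOH = 5.00, so pH = 14.00 − pOH = 9.00

pH = 9.00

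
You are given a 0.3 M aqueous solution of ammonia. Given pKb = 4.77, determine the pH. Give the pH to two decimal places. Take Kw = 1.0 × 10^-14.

pH = 11.35

NH3 + H2O ⇌ NH4+ + OH-
Kb = 10^(−4.77) = 1.70 × 10^-5
Kb = x²/(0.3 − x) = 1.70 × 10^-5
Neglecting x in the denominator: x = √(1.70 × 10^-5 × 0.3) = 2.26 × 10^-3 M
Check: 0.75% ionized — well under 5%, approximation valid.
pOH = 2.65, so pH = 14.00 − pOH = 11.35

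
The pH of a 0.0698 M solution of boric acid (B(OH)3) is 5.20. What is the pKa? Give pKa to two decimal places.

[H+] = 10^(-5.20) = 6.31 × 10^-6 M
At equilibrium [HA] = 0.0698 − 6.31 × 10^-6 = 6.98 × 10^-2 M
Ka = [H+][A-]/[HA] = (6.31 × 10^-6)² / 6.98 × 10^-2 = 5.70 × 10^-10
pKa = -log(5.70 × 10^-10) = 9.24

pKa = 9.24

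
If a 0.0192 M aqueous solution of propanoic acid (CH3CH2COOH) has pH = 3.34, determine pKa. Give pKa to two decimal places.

[H+] = 10^(-3.34) = 4.57 × 10^-4 M
At equilibrium [HA] = 0.0192 − 4.57 × 10^-4 = 1.87 × 10^-2 M
Ka = [H+][A-]/[HA] = (4.57 × 10^-4)² / 1.87 × 10^-2 = 1.12 × 10^-5
pKa = -log(1.12 × 10^-5) = 4.95

pKa = 4.95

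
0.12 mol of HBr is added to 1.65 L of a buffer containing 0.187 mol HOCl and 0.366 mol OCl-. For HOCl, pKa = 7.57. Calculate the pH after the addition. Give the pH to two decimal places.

pH = 7.47

Added H+ converts OCl- to HOCl: HOCl → 0.307 mol, OCl- → 0.246 mol.
Henderson–Hasselbalch with mole ratio 0.246/0.307: pH = 7.57 + (-0.096)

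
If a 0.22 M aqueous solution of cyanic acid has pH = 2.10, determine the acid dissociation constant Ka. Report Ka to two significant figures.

[H+] = 10^(-2.10) = 7.94 × 10^-3 M
At equilibrium [HA] = 0.22 − 7.94 × 10^-3 = 2.12 × 10^-1 M
Ka = [H+][A-]/[HA] = (7.94 × 10^-3)² / 2.12 × 10^-1 = 3.0 × 10^-4

Ka = 3.0 × 10^-4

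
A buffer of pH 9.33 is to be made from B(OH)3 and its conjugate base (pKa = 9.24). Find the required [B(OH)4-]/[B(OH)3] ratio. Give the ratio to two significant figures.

ratio = 1.2

pH = pKa + log(r) ⇒ log(r) = 9.33 − 9.24 = +0.09
r = [B(OH)4-]/[B(OH)3] = 10^(+0.09) = 1.23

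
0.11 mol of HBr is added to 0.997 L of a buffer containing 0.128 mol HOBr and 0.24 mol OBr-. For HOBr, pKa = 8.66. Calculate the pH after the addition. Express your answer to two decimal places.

pH = 8.40

After neutralization: n(HOBr) = 0.238 mol, n(OBr-) = 0.13 mol.
pH = pKa + log([A⁻]/[HA]) = 8.66 + log(0.13/0.238) = 8.66 -0.263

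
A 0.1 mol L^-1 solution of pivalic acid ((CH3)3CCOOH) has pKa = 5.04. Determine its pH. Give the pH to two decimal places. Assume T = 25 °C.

(CH3)3CCOOH ⇌ (CH3)3CCOO- + H+
Ka = 10^(−5.04) = 9.12 × 10^-6
Let x = [H+] at equilibrium. Ka = x²/(0.1 − x).
Neglecting x in the denominator: x = √(9.12 × 10^-6 × 0.1) = 9.55 × 10^-4 M
pH = −log(9.55 × 10^-4) = 3.02

pH = 3.02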